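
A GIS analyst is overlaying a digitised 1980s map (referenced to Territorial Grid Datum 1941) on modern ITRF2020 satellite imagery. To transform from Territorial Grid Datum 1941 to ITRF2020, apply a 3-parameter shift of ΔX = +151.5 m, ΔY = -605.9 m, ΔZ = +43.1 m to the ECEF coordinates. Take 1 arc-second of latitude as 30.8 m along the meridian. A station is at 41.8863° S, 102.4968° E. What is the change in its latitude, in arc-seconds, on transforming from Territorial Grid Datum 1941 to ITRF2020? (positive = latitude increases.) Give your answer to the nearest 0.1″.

sin φ = -0.667655, cos φ = 0.744471, sin λ = 0.976308, cos λ = -0.216385.
North component: ΔN = −sin φ cos λ·ΔX − sin φ sin λ·ΔY + cos φ·ΔZ = −(-0.667655)(-0.216385)(151.5) − (-0.667655)(0.976308)(-605.9) + (0.744471)(43.1) = -384.75 m.
1° of latitude spans 3600 × 30.80 = 110880 m, so Δφ = -384.75 / 110880 × 3600 = -12.492″.

Δφ = -12.5″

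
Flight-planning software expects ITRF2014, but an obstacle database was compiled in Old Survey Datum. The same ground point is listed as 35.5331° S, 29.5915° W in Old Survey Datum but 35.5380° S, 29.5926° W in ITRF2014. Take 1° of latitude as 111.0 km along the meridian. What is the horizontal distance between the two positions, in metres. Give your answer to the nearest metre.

Δφ = -35.5380° − -35.5331° = -0.0049°; Δλ = -29.5926° − -29.5915° = -0.0011°.
ΔN = Δφ × 111000 = -543.9 m; ΔE = Δλ × 111000 × cos(-35.5331°) = -0.0011 × 111000 × 0.813780 = -99.4 m.
Distance = √(ΔE² + ΔN²) = √((-99.4)² + (-543.9)²) = 552.9 m.

553 m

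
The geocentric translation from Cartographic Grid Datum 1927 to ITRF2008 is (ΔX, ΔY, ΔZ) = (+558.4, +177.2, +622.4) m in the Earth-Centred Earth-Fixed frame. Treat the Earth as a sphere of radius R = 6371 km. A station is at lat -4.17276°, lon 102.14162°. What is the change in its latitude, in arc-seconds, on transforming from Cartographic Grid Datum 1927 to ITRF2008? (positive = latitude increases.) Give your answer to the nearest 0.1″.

Δφ = 20.2″

sin φ = -0.072764, cos φ = 0.997349, sin λ = 0.977631, cos λ = -0.210329.
North component: ΔN = −sin φ cos λ·ΔX − sin φ sin λ·ΔY + cos φ·ΔZ = −(-0.072764)(-0.210329)(558.4) − (-0.072764)(0.977631)(177.2) + (0.997349)(622.4) = 624.81 m.
1° of latitude spans πR/180 = 111195 m, so Δφ = 624.81 / 111195 × 3600 = 20.229″.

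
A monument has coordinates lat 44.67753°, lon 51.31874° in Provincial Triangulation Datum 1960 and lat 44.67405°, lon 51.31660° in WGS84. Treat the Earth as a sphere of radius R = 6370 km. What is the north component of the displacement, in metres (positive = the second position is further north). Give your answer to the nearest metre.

Δφ = 44.67405° − 44.67753° = -0.00348°; Δλ = 51.31660° − 51.31874° = -0.00214°.
1° along a meridian = πR/180 = 111177 m.
ΔN = Δφ × 111177 = -386.9 m; ΔE = Δλ × 111177 × cos(44.67753°) = -0.00214 × 111177 × 0.711075 = -169.2 m.

ΔN = -387 m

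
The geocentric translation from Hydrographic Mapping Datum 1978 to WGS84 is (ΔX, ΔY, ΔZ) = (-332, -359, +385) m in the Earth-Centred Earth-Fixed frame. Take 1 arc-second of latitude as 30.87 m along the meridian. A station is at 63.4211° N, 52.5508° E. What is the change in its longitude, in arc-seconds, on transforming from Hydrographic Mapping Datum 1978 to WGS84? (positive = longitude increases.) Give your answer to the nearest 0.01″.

sin φ = 0.894319, cos φ = 0.447430, sin λ = 0.793893, cos λ = 0.608058.
East component: ΔE = −sin λ·ΔX + cos λ·ΔY = −(0.793893)(-332) + (0.608058)(-359) = 45.28 m.
1° of latitude spans 3600 × 30.87 = 111132 m; at latitude φ, 1° of longitude spans that × cos φ = 49723.8 m, so Δλ = 45.28 / 49723.8 × 3600 = 3.278″.

Δλ = 3.28″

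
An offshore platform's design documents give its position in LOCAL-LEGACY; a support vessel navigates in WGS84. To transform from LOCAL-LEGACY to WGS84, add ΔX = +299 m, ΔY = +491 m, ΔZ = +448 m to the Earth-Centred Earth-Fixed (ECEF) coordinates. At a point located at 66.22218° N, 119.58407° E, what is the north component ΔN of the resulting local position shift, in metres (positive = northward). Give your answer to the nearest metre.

At φ = 66.22218°, λ = 119.58407°: sin φ = 0.915116, cos φ = 0.403191, sin λ = 0.869632, cos λ = -0.493700.
ΔN = −sin φ cos λ·ΔX − sin φ sin λ·ΔY + cos φ·ΔZ = −(0.915116)(-0.493700)(299) − (0.915116)(0.869632)(491) + (0.403191)(448) = -75.03 m.

ΔN = -75 m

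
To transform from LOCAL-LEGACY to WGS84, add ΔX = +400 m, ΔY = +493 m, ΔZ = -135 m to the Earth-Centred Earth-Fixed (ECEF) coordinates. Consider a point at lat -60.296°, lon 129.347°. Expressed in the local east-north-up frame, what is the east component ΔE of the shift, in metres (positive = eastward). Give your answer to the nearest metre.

The local east axis at (φ, λ) is (−sin λ, cos λ, 0), so ΔE = −sin(129.347°)·400 + cos(129.347°)·493 = -621.90 m.

ΔE = -622 m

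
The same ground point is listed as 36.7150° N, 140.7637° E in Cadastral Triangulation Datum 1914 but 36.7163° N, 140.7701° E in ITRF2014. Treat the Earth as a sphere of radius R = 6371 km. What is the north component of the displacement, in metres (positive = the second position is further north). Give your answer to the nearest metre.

Δφ = 36.7163° − 36.7150° = +0.0013°; Δλ = 140.7701° − 140.7637° = +0.0064°.
1° along a meridian = πR/180 = 111195 m.
ΔN = Δφ × 111195 = 144.6 m; ΔE = Δλ × 111195 × cos(36.7150°) = +0.0064 × 111195 × 0.801619 = 570.5 m.

ΔN = 145 m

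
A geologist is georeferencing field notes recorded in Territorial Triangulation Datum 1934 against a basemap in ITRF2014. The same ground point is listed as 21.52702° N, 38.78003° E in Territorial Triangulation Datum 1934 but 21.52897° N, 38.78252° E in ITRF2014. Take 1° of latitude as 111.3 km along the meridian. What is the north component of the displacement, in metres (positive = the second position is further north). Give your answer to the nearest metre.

ΔN = 217 m

Δφ = 21.52897° − 21.52702° = +0.00195°; Δλ = 38.78252° − 38.78003° = +0.00249°.
ΔN = Δφ × 111300 = 217.0 m; ΔE = Δλ × 111300 × cos(21.52702°) = +0.00249 × 111300 × 0.930245 = 257.8 m.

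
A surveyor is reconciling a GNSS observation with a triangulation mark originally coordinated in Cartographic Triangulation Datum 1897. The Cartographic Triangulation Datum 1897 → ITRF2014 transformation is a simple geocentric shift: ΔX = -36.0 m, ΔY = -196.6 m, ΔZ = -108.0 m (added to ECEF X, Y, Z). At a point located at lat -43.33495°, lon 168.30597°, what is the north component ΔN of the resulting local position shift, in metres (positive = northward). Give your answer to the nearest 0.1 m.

ΔN = -81.7 m

The local north axis is (−sin φ cos λ, −sin φ sin λ, cos φ), giving ΔN = 24.193 − 27.346 − 78.554 = -81.71 m.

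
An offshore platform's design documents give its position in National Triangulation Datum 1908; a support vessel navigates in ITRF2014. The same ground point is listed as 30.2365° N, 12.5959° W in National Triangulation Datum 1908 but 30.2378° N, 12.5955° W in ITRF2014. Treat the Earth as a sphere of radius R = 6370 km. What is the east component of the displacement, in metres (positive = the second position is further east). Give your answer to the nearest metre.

Δφ = 30.2378° − 30.2365° = +0.0013°; Δλ = -12.5955° − -12.5959° = +0.0004°.
1° along a meridian = πR/180 = 111177 m.
ΔN = Δφ × 111177 = 144.5 m; ΔE = Δλ × 111177 × cos(30.2365°) = +0.0004 × 111177 × 0.863954 = 38.4 m.

ΔE = 38 m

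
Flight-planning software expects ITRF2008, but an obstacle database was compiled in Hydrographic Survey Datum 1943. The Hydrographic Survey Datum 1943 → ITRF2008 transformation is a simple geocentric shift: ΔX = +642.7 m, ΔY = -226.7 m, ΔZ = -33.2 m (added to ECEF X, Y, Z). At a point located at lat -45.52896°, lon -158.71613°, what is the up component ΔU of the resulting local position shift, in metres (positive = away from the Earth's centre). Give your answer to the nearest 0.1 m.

At φ = -45.52896°, λ = -158.71613°: sin φ = -0.713605, cos φ = 0.700549, sin λ = -0.362989, cos λ = -0.931793.
ΔU = cos φ cos λ·ΔX + cos φ sin λ·ΔY + sin φ·ΔZ = (0.700549)(-0.931793)(642.7) + (0.700549)(-0.362989)(-226.7) + (-0.713605)(-33.2) = -338.19 m.

ΔU = -338.2 m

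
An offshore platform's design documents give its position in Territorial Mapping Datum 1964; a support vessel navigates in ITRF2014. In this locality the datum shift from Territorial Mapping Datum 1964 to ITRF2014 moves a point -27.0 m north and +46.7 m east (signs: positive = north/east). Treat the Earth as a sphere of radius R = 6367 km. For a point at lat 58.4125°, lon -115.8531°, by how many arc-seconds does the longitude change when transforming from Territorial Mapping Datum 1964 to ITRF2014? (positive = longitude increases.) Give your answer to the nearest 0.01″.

At latitude 58.4125°, cos φ = 0.523800.
One radian of longitude at latitude φ spans R cos φ, so Δλ = ΔE / (R cos φ) = 46.7 / (6367000 × 0.523800) = 1.4003e-05 rad = 2.888″.

Δλ = 2.89″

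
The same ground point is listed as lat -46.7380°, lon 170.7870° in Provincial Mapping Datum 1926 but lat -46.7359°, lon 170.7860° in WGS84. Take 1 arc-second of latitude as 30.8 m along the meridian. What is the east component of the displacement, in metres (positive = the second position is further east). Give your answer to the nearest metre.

Δφ = -46.7359° − -46.7380° = +0.0021°; Δλ = 170.7860° − 170.7870° = -0.0010°.
1° of latitude = 3600 × 30.80 = 110880 m.
ΔN = Δφ × 110880 = 232.8 m; ΔE = Δλ × 110880 × cos(-46.7380°) = -0.0010 × 110880 × 0.685336 = -76.0 m.

ΔE = -76 m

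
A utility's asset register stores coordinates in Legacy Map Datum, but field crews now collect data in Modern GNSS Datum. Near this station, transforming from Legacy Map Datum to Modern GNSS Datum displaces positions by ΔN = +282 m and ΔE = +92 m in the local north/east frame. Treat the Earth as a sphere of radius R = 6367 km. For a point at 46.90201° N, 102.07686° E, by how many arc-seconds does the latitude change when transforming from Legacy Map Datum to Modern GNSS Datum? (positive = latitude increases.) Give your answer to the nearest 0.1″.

On a sphere of radius R, 1 rad of latitude = R, so Δφ = ΔN / R = 282.0 / 6367000 = 4.4291e-05 rad = 9.136″.

Δφ = 9.1″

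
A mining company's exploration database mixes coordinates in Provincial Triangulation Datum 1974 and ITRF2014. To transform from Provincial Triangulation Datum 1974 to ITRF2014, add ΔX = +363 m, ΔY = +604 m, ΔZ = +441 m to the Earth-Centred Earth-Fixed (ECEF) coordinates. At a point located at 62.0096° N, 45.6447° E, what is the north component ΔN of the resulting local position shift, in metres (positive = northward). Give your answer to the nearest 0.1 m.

The local north axis is (−sin φ cos λ, −sin φ sin λ, cos φ), giving ΔN = -224.090 − 381.353 + 206.972 = -398.47 m.

ΔN = -398.5 m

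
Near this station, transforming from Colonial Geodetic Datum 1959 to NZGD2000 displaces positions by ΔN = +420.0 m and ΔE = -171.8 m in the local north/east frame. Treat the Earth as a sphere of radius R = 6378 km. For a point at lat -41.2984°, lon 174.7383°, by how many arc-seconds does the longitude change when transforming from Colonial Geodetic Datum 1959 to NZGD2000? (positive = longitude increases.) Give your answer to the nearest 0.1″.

Δλ = -7.4″

At latitude -41.2984°, cos φ = 0.751283.
One radian of longitude at latitude φ spans R cos φ, so Δλ = ΔE / (R cos φ) = -171.8 / (6378000 × 0.751283) = -3.5854e-05 rad = -7.395″.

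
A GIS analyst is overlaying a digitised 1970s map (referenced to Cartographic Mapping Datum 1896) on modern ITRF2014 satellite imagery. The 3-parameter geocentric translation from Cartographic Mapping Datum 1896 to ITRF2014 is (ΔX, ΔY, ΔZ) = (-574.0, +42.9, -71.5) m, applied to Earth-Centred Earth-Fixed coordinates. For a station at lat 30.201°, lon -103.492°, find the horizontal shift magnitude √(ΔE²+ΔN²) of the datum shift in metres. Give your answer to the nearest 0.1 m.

The local east axis at (φ, λ) is (−sin λ, cos λ, 0), so ΔE = −sin(-103.492°)·(-574.0) + cos(-103.492°)·42.9 = -568.17 m.
The local north axis is (−sin φ cos λ, −sin φ sin λ, cos φ), giving ΔN = -67.366 + 20.985 − 61.795 = -108.18 m.
Horizontal magnitude = √(ΔE² + ΔN²) = √((-568.17)² + (-108.18)²) = 578.37 m.

578.4 m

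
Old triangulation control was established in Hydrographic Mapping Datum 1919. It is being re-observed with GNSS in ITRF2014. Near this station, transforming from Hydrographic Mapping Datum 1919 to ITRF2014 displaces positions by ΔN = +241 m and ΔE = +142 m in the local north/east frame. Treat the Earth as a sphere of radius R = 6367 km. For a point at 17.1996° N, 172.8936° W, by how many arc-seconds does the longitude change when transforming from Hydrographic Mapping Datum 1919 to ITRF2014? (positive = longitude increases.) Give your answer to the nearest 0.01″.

Δλ = 4.82″

At latitude 17.1996°, cos φ = 0.955280.
One radian of longitude at latitude φ spans R cos φ, so Δλ = ΔE / (R cos φ) = 142.0 / (6367000 × 0.955280) = 2.3347e-05 rad = 4.816″.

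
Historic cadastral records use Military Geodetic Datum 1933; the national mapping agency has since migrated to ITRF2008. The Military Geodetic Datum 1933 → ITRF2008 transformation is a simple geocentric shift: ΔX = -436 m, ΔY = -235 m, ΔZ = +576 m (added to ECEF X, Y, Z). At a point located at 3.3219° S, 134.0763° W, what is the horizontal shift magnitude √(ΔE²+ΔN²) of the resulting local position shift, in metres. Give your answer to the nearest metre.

621 m

The local east axis at (φ, λ) is (−sin λ, cos λ, 0), so ΔE = −sin(-134.0763°)·(-436) + cos(-134.0763°)·(-235) = -149.76 m.
The local north axis is (−sin φ cos λ, −sin φ sin λ, cos φ), giving ΔN = 17.574 + 9.783 + 575.032 = 602.39 m.
Horizontal magnitude = √(ΔE² + ΔN²) = √((-149.76)² + 602.39²) = 620.73 m.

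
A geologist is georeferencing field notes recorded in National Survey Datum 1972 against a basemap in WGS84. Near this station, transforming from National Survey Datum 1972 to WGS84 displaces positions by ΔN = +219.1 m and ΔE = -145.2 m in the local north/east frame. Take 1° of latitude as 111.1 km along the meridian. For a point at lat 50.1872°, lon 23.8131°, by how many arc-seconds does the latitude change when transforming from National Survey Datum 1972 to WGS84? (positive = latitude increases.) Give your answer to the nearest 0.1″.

Δφ = 7.1″

1° of latitude = 111.1 km, so Δφ = 219.1 / 111100 = 0.0019721° = 7.100″.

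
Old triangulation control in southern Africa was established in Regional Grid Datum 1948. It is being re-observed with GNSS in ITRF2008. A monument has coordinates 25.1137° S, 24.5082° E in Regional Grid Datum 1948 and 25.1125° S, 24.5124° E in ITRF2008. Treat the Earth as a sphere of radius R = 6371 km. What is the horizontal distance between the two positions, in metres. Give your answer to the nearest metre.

443 m

Δφ = -25.1125° − -25.1137° = +0.0012°; Δλ = 24.5124° − 24.5082° = +0.0042°.
1° along a meridian = πR/180 = 111195 m.
ΔN = Δφ × 111195 = 133.4 m; ΔE = Δλ × 111195 × cos(-25.1137°) = +0.0042 × 111195 × 0.905467 = 422.9 m.
Distance = √(ΔE² + ΔN²) = √(422.9² + 133.4²) = 443.4 m.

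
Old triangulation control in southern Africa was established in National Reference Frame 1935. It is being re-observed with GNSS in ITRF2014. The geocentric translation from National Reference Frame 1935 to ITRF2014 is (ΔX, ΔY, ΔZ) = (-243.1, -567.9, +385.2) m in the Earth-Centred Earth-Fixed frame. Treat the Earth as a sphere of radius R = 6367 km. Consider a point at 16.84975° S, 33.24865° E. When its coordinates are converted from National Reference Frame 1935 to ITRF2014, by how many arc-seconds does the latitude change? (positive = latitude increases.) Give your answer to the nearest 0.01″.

Δφ = 7.11″

sin φ = -0.289863, cos φ = 0.957068, sin λ = 0.548274, cos λ = 0.836299.
North component: ΔN = −sin φ cos λ·ΔX − sin φ sin λ·ΔY + cos φ·ΔZ = −(-0.289863)(0.836299)(-243.1) − (-0.289863)(0.548274)(-567.9) + (0.957068)(385.2) = 219.48 m.
1° of latitude spans πR/180 = 111125 m, so Δφ = 219.48 / 111125 × 3600 = 7.110″.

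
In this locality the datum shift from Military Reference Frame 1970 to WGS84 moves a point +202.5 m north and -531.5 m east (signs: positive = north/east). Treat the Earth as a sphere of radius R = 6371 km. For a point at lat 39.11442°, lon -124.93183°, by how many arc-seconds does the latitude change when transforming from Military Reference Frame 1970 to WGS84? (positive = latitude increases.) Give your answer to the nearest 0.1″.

On a sphere of radius R, 1 rad of latitude = R, so Δφ = ΔN / R = 202.5 / 6371000 = 3.1785e-05 rad = 6.556″.

Δφ = 6.6″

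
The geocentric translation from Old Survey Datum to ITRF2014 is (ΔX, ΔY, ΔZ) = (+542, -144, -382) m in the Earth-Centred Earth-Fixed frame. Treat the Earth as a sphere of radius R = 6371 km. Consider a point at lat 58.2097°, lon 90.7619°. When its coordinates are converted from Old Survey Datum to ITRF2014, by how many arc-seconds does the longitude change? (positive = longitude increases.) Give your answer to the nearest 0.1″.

sin φ = 0.849982, cos φ = 0.526812, sin λ = 0.999912, cos λ = -0.013297.
East component: ΔE = −sin λ·ΔX + cos λ·ΔY = −(0.999912)(542) + (-0.013297)(-144) = -540.04 m.
1° of latitude spans πR/180 = 111195 m; at latitude φ, 1° of longitude spans that × cos φ = 58578.8 m, so Δλ = -540.04 / 58578.8 × 3600 = -33.188″.

Δλ = -33.2″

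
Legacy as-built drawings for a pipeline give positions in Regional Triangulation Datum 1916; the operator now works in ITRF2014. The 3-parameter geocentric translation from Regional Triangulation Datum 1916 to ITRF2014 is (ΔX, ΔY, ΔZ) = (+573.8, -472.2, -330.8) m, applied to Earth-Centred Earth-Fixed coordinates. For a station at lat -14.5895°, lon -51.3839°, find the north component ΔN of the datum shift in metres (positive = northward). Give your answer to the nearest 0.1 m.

ΔN = -137.0 m

At φ = -14.5895°, λ = -51.3839°: sin φ = -0.251892, cos φ = 0.967755, sin λ = -0.781345, cos λ = 0.624099.
ΔN = −sin φ cos λ·ΔX − sin φ sin λ·ΔY + cos φ·ΔZ = −(-0.251892)(0.624099)(573.8) − (-0.251892)(-0.781345)(-472.2) + (0.967755)(-330.8) = -136.99 m.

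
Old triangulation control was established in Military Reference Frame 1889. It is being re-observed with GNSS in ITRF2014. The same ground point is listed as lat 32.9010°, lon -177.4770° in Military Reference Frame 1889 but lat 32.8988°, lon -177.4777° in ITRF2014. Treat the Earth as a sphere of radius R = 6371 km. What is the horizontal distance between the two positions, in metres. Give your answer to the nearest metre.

253 m

Δφ = 32.8988° − 32.9010° = -0.0022°; Δλ = -177.4777° − -177.4770° = -0.0007°.
1° along a meridian = πR/180 = 111195 m.
ΔN = Δφ × 111195 = -244.6 m; ΔE = Δλ × 111195 × cos(32.9010°) = -0.0007 × 111195 × 0.839610 = -65.4 m.
Distance = √(ΔE² + ΔN²) = √((-65.4)² + (-244.6)²) = 253.2 m.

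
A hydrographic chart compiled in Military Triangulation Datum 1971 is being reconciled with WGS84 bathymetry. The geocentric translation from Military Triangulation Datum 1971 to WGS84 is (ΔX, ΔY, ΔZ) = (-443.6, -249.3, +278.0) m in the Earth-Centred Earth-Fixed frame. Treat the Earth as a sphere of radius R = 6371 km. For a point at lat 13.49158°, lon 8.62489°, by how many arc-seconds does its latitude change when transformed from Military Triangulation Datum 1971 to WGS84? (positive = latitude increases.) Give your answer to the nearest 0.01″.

Δφ = 12.35″

sin φ = 0.233302, cos φ = 0.972404, sin λ = 0.149965, cos λ = 0.988691.
North component: ΔN = −sin φ cos λ·ΔX − sin φ sin λ·ΔY + cos φ·ΔZ = −(0.233302)(0.988691)(-443.6) − (0.233302)(0.149965)(-249.3) + (0.972404)(278.0) = 381.37 m.
1° of latitude spans πR/180 = 111195 m, so Δφ = 381.37 / 111195 × 3600 = 12.347″.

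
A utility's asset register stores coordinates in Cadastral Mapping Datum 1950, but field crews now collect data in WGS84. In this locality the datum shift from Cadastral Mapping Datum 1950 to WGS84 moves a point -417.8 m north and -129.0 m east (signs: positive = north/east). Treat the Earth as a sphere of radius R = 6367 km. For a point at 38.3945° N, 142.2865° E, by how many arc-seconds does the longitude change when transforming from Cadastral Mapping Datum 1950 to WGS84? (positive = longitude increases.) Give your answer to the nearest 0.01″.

Δλ = -5.33″

At latitude 38.3945°, cos φ = 0.783753.
One radian of longitude at latitude φ spans R cos φ, so Δλ = ΔE / (R cos φ) = -129.0 / (6367000 × 0.783753) = -2.5851e-05 rad = -5.332″.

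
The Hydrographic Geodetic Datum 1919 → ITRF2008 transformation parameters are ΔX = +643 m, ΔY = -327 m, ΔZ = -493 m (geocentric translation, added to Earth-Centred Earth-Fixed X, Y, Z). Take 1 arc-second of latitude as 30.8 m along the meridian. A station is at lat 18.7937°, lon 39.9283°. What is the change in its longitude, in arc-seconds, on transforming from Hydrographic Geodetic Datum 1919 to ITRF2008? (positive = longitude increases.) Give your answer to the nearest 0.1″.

Δλ = -22.8″

sin φ = 0.322162, cos φ = 0.946685, sin λ = 0.641828, cos λ = 0.766848.
East component: ΔE = −sin λ·ΔX + cos λ·ΔY = −(0.641828)(643) + (0.766848)(-327) = -663.46 m.
1° of latitude spans 3600 × 30.80 = 110880 m; at latitude φ, 1° of longitude spans that × cos φ = 104968.4 m, so Δλ = -663.46 / 104968.4 × 3600 = -22.754″.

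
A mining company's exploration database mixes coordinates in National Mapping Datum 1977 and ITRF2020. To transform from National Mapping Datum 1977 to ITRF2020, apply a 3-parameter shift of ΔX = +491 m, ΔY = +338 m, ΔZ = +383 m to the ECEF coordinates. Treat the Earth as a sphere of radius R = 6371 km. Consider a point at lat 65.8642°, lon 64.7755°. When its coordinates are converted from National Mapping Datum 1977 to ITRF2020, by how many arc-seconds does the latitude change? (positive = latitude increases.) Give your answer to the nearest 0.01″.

Δφ = -10.15″

sin φ = 0.912579, cos φ = 0.408901, sin λ = 0.904645, cos λ = 0.426166.
North component: ΔN = −sin φ cos λ·ΔX − sin φ sin λ·ΔY + cos φ·ΔZ = −(0.912579)(0.426166)(491) − (0.912579)(0.904645)(338) + (0.408901)(383) = -313.39 m.
1° of latitude spans πR/180 = 111195 m, so Δφ = -313.39 / 111195 × 3600 = -10.146″.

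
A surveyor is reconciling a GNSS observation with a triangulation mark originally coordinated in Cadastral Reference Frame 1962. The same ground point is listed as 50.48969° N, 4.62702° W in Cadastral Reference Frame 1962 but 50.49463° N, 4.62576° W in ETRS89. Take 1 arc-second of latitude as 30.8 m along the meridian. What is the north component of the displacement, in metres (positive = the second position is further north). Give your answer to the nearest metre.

ΔN = 548 m

Δφ = 50.49463° − 50.48969° = +0.00494°; Δλ = -4.62576° − -4.62702° = +0.00126°.
1° of latitude = 3600 × 30.80 = 110880 m.
ΔN = Δφ × 110880 = 547.7 m; ΔE = Δλ × 110880 × cos(50.48969°) = +0.00126 × 110880 × 0.636217 = 88.9 m.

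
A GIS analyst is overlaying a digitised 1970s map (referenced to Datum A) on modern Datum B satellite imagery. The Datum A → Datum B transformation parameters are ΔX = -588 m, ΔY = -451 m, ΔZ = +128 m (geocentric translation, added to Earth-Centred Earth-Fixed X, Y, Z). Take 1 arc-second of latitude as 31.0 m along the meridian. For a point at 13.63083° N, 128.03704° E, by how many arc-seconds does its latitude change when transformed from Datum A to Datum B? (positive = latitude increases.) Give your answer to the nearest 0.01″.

Δφ = 3.96″

sin φ = 0.235665, cos φ = 0.971834, sin λ = 0.787613, cos λ = -0.616171.
North component: ΔN = −sin φ cos λ·ΔX − sin φ sin λ·ΔY + cos φ·ΔZ = −(0.235665)(-0.616171)(-588) − (0.235665)(0.787613)(-451) + (0.971834)(128) = 122.72 m.
1° of latitude spans 3600 × 31.00 = 111600 m, so Δφ = 122.72 / 111600 × 3600 = 3.959″.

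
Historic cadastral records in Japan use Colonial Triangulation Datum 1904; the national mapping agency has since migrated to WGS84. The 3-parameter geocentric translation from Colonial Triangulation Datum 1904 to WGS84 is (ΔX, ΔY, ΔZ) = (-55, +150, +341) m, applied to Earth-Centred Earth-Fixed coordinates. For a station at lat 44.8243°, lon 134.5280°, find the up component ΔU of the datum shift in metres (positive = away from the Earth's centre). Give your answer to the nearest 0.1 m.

ΔU = 343.6 m

The local up (radial) axis is (cos φ cos λ, cos φ sin λ, sin φ), giving ΔU = 27.356 + 75.847 + 240.383 = 343.59 m.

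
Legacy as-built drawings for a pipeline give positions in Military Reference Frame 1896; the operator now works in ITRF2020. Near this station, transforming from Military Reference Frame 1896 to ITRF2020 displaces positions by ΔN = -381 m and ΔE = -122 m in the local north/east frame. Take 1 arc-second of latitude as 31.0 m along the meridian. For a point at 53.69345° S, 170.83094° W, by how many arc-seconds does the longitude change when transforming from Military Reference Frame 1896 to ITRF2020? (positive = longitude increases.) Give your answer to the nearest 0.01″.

Δλ = -6.65″

At latitude -53.69345°, cos φ = 0.592105.
1″ of longitude at this latitude = 31.00 × cos φ = 18.3553 m, so Δλ = -122.0 / 18.3553 = -6.647″.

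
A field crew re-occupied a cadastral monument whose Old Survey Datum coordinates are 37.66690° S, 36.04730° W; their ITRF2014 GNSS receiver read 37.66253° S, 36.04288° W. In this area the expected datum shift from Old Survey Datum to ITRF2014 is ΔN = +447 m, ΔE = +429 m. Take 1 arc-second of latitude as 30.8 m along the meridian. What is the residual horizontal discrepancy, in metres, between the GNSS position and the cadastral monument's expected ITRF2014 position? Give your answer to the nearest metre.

Observed coordinate differences: Δφ = +0.00437°, Δλ = +0.00442°.
Converting to metres (1° lat = 110880 m, cos φ = 0.791577): observed ΔN = 484.5 m, observed ΔE = 387.9 m.
Subtracting the expected shift leaves a residual of 484.5 − (447) = 37.5 m north and 387.9 − (429) = -41.1 m east.
Residual distance = √(37.5² + (-41.1)²) = 55.6 m.

56 m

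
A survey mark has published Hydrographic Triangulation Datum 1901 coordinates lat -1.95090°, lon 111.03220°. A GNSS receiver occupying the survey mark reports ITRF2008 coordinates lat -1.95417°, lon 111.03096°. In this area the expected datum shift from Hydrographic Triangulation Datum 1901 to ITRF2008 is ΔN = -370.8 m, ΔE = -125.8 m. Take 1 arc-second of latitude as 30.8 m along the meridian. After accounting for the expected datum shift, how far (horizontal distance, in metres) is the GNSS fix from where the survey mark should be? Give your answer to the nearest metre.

Observed coordinate differences: Δφ = -0.00327°, Δλ = -0.00124°.
Converting to metres (1° lat = 110880 m, cos φ = 0.999420): observed ΔN = -362.6 m, observed ΔE = -137.4 m.
Subtracting the expected shift leaves a residual of -362.6 − (-370.8) = 8.2 m north and -137.4 − (-125.8) = -11.6 m east.
Residual distance = √(8.2² + (-11.6)²) = 14.2 m.

14 m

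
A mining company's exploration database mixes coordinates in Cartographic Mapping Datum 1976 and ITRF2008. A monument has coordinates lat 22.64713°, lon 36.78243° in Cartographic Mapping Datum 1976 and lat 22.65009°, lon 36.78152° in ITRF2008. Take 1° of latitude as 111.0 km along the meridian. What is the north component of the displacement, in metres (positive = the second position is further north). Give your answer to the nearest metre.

Δφ = 22.65009° − 22.64713° = +0.00296°; Δλ = 36.78152° − 36.78243° = -0.00091°.
ΔN = Δφ × 111000 = 328.6 m; ΔE = Δλ × 111000 × cos(22.64713°) = -0.00091 × 111000 × 0.922894 = -93.2 m.

ΔN = 329 m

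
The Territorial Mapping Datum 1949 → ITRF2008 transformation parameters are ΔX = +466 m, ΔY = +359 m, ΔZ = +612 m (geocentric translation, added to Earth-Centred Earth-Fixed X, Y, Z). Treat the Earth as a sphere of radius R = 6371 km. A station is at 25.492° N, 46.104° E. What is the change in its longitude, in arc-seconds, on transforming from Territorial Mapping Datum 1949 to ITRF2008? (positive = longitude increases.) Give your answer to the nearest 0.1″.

Δλ = -3.1″

sin φ = 0.430385, cos φ = 0.902645, sin λ = 0.720600, cos λ = 0.693352.
East component: ΔE = −sin λ·ΔX + cos λ·ΔY = −(0.720600)(466) + (0.693352)(359) = -86.89 m.
1° of latitude spans πR/180 = 111195 m; at latitude φ, 1° of longitude spans that × cos φ = 100369.6 m, so Δλ = -86.89 / 100369.6 × 3600 = -3.116″.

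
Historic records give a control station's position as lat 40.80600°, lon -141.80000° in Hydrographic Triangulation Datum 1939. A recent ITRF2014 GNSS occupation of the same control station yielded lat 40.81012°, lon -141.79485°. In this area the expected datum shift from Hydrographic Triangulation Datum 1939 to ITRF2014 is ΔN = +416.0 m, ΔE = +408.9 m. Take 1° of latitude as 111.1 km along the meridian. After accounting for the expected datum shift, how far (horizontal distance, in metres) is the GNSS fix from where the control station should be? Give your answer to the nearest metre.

48 m

Observed coordinate differences: Δφ = +0.00412°, Δλ = +0.00515°.
Converting to metres (1° lat = 111100 m, cos φ = 0.756927): observed ΔN = 457.7 m, observed ΔE = 433.1 m.
Subtracting the expected shift leaves a residual of 457.7 − (416.0) = 41.7 m north and 433.1 − (408.9) = 24.2 m east.
Residual distance = √(41.7² + 24.2²) = 48.2 m.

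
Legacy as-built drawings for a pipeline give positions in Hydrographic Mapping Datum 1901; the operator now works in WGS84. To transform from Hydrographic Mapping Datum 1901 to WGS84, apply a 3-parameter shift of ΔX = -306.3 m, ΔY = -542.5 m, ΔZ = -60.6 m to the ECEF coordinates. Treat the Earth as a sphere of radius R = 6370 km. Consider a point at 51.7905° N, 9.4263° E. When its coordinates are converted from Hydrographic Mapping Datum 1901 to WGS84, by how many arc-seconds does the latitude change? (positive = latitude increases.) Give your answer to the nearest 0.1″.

Δφ = 8.7″

sin φ = 0.785754, cos φ = 0.618539, sin λ = 0.163779, cos λ = 0.986497.
North component: ΔN = −sin φ cos λ·ΔX − sin φ sin λ·ΔY + cos φ·ΔZ = −(0.785754)(0.986497)(-306.3) − (0.785754)(0.163779)(-542.5) + (0.618539)(-60.6) = 269.76 m.
1° of latitude spans πR/180 = 111177 m, so Δφ = 269.76 / 111177 × 3600 = 8.735″.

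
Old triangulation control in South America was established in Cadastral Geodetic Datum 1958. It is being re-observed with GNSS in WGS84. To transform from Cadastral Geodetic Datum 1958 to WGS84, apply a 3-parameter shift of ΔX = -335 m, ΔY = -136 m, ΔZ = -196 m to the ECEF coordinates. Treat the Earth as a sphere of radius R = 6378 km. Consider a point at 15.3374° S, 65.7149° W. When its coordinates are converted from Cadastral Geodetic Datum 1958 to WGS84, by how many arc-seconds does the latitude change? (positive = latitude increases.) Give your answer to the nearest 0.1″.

Δφ = -6.2″

sin φ = -0.264503, cos φ = 0.964385, sin λ = -0.911510, cos λ = 0.411277.
North component: ΔN = −sin φ cos λ·ΔX − sin φ sin λ·ΔY + cos φ·ΔZ = −(-0.264503)(0.411277)(-335) − (-0.264503)(-0.911510)(-136) + (0.964385)(-196) = -192.67 m.
1° of latitude spans πR/180 = 111317 m, so Δφ = -192.67 / 111317 × 3600 = -6.231″.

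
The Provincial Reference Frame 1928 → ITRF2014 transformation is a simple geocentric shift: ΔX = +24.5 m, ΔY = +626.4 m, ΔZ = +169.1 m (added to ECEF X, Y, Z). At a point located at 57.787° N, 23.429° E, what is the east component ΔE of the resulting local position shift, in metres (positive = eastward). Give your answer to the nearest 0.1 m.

At φ = 57.787°, λ = 23.429°: sin φ = 0.846072, cos φ = 0.533068, sin λ = 0.397612, cos λ = 0.917553.
ΔE = −sin λ·ΔX + cos λ·ΔY = −(0.397612)·(24.5) + (0.917553)·(626.4) = 565.01 m.

ΔE = 565.0 m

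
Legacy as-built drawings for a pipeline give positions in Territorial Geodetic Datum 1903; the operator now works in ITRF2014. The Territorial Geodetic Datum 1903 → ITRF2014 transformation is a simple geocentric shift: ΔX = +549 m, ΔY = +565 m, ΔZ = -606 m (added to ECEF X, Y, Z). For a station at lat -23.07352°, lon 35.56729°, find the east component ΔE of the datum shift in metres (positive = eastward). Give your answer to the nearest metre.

ΔE = 140 m

At φ = -23.07352°, λ = 35.56729°: sin φ = -0.391912, cos φ = 0.920003, sin λ = 0.581659, cos λ = 0.813433.
ΔE = −sin λ·ΔX + cos λ·ΔY = −(0.581659)·(549) + (0.813433)·(565) = 140.26 m.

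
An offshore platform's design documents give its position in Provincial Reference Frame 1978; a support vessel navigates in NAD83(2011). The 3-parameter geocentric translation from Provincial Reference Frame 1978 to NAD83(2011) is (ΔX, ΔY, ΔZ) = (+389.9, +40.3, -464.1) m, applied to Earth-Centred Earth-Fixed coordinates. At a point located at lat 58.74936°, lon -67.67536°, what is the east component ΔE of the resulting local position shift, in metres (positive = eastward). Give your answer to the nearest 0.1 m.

ΔE = 376.0 m

At φ = 58.74936°, λ = -67.67536°: sin φ = 0.854906, cos φ = 0.518783, sin λ = -0.925046, cos λ = 0.379854.
ΔE = −sin λ·ΔX + cos λ·ΔY = −(-0.925046)·(389.9) + (0.379854)·(40.3) = 375.98 m.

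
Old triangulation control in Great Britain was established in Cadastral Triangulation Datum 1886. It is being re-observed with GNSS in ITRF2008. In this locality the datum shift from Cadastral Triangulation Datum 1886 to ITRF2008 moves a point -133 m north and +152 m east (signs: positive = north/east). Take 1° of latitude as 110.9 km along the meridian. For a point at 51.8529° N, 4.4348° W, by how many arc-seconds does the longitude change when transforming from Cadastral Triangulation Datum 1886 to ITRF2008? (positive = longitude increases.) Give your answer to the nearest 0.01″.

Δλ = 7.99″

At latitude 51.8529°, cos φ = 0.617683.
1° of longitude at this latitude = 110.9 × cos φ = 68.50 km, so Δλ = 152.0 / 68501.0 = 0.0022189° = 7.988″.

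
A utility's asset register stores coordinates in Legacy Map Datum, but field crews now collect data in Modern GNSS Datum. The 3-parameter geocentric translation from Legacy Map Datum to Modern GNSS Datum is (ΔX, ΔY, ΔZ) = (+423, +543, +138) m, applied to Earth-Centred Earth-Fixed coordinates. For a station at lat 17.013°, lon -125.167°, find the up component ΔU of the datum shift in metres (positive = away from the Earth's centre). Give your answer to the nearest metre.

The local up (radial) axis is (cos φ cos λ, cos φ sin λ, sin φ), giving ΔU = -232.970 − 424.465 + 40.377 = -617.06 m.

ΔU = -617 m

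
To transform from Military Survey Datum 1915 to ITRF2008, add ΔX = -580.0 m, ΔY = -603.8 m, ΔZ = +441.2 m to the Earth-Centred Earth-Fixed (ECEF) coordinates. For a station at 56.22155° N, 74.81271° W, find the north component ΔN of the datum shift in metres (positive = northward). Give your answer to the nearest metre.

ΔN = -113 m

The local north axis is (−sin φ cos λ, −sin φ sin λ, cos φ), giving ΔN = 126.296 − 484.347 + 245.300 = -112.75 m.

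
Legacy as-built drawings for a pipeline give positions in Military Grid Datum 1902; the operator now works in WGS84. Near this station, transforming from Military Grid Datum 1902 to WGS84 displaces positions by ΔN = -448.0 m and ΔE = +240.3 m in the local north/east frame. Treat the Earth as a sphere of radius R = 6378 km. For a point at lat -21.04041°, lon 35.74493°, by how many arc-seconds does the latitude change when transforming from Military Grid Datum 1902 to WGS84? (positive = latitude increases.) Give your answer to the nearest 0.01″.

On a sphere of radius R, 1 rad of latitude = R, so Δφ = ΔN / R = -448.0 / 6378000 = -7.0241e-05 rad = -14.488″.

Δφ = -14.49″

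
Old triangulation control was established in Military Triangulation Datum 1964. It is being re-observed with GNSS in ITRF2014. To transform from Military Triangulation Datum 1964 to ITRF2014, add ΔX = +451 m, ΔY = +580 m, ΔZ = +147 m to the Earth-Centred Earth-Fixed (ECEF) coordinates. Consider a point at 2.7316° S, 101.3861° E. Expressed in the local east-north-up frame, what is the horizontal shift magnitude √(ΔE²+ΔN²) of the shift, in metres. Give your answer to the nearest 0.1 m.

At φ = -2.7316°, λ = 101.3861°: sin φ = -0.047657, cos φ = 0.998864, sin λ = 0.980319, cos λ = -0.197420.
ΔE = −sin λ·ΔX + cos λ·ΔY = −(0.980319)·(451) + (-0.197420)·(580) = -556.63 m.
ΔN = −sin φ cos λ·ΔX − sin φ sin λ·ΔY + cos φ·ΔZ = −(-0.047657)(-0.197420)(451) − (-0.047657)(0.980319)(580) + (0.998864)(147) = 169.69 m.
Horizontal magnitude = √(ΔE² + ΔN²) = √((-556.63)² + 169.69²) = 581.92 m.

581.9 m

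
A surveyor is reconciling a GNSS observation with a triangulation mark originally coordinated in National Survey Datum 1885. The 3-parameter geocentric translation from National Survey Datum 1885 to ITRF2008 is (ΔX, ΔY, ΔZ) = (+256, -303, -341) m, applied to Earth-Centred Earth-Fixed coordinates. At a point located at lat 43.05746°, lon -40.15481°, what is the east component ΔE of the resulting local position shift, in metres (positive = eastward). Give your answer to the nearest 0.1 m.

ΔE = -66.5 m

At φ = 43.05746°, λ = -40.15481°: sin φ = 0.682731, cos φ = 0.730669, sin λ = -0.644855, cos λ = 0.764305.
ΔE = −sin λ·ΔX + cos λ·ΔY = −(-0.644855)·(256) + (0.764305)·(-303) = -66.50 m.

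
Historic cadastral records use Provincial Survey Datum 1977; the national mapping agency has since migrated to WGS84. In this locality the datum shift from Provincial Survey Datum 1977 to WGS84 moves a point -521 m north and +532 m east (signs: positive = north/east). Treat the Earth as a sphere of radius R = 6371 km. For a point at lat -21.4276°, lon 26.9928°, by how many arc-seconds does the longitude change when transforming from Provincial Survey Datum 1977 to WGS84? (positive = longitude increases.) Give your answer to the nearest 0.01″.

Δλ = 18.50″

At latitude -21.4276°, cos φ = 0.930880.
One radian of longitude at latitude φ spans R cos φ, so Δλ = ΔE / (R cos φ) = 532.0 / (6371000 × 0.930880) = 8.9704e-05 rad = 18.503″.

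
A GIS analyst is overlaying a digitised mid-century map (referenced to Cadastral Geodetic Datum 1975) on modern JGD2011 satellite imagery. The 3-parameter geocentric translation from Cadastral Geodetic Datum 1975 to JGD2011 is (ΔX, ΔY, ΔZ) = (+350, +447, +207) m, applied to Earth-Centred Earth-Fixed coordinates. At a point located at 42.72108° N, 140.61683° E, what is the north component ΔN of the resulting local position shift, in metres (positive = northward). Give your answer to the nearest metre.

ΔN = 143 m

At φ = 42.72108°, λ = 140.61683°: sin φ = 0.678430, cos φ = 0.734665, sin λ = 0.634504, cos λ = -0.772920.
ΔN = −sin φ cos λ·ΔX − sin φ sin λ·ΔY + cos φ·ΔZ = −(0.678430)(-0.772920)(350) − (0.678430)(0.634504)(447) + (0.734665)(207) = 143.19 m.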